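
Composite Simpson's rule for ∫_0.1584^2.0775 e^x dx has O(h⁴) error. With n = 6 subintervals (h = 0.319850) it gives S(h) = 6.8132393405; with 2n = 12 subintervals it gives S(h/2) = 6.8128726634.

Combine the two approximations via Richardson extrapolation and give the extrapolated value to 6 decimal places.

Order 4 gives 2^r = 16 and 2^r − 1 = 15.
Difference of the inputs: 6.8128726634 − 6.8132393405 = -0.0003666771
Correction (A(h/2) − A(h))/(16 − 1) = (-0.0003666771)/15 = -0.0000244451
R = 6.8128726634 − 0.0000244451 = 6.8128482183
Correction |R − A(h/2)| = 2.445e-05; gap |A(h/2) − A(h)| = 3.667e-04.

6.812848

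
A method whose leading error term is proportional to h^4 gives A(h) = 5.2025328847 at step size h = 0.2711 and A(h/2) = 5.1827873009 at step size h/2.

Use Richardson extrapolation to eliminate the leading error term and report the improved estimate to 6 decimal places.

With r = 4 the leading error scales as h^4, so the weight is 2^4 = 16.
Weighted: 82.9245968144 − 5.2025328847 = 77.7220639297
Divide by 2^4 − 1 = 15.
Result: 5.1814709286
Gap between inputs: 1.975e-02; correction applied: −0.0013163723.

5.181471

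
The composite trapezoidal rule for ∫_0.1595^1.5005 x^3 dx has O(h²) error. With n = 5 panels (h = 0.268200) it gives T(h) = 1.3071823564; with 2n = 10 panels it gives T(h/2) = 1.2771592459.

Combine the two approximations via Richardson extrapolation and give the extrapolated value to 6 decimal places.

The method has order 2: 2^2 = 4.
4×1.2771592459 = 5.1086369836; 5.1086369836 − 1.3071823564 = 3.8014546272
Denominator 4 − 1 = 3.
So the Richardson estimate is 1.2671515424.
Correction |R − A(h/2)| = 1.001e-02; gap |A(h/2) − A(h)| = 3.002e-02.

1.267152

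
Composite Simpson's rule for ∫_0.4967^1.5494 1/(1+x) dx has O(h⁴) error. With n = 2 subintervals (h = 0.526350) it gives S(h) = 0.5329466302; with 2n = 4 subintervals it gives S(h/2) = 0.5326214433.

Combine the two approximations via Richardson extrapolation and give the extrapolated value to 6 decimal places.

The method has order 4: 2^4 = 16.
16*0.5326214433 − 0.5329466302 = 7.9889964626
7.9889964626 ÷ 15 = 0.5325997642
Correction |R − A(h/2)| = 2.168e-05; gap |A(h/2) − A(h)| = 3.252e-04.

0.532600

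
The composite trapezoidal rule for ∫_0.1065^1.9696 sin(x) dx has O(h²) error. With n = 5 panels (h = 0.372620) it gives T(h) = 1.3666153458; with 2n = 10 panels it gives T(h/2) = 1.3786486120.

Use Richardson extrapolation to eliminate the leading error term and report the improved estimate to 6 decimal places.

1.382660

The method has order 2: 2^2 = 4.
2^2·A(h/2) = 5.5145944480; minus A(h) gives 4.1479791022.
Divide by 2^2 − 1 = 3.
Result: 1.3826597007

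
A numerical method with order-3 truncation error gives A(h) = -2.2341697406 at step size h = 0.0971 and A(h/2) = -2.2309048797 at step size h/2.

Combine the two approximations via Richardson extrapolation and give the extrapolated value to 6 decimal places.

-2.230438

Error is O(h^3); halving h shrinks it by 2^3 = 8.
2^3·A(h/2) = -17.8472390376; minus A(h) gives -15.6130692970.
Extrapolated: (-15.6130692970) / 7 = -2.2304384710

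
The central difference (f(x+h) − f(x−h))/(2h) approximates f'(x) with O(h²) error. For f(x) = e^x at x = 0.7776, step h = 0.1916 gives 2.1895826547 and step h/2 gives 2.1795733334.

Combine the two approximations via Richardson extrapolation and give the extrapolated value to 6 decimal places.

2.176237

Error is O(h^2); halving h shrinks it by 2^2 = 4.
A(h/2) − A(h) = 2.1795733334 − 2.1895826547 = -0.0100093213
Divide by 2^2 − 1 = 3: (-0.0100093213)/3 = -0.0033364404
R = A(h/2) + (A(h/2) − A(h))/3 = 2.1795733334 − 0.0033364404 = 2.1762368930
Correction |R − A(h/2)| = 3.336e-03; gap |A(h/2) − A(h)| = 1.001e-02.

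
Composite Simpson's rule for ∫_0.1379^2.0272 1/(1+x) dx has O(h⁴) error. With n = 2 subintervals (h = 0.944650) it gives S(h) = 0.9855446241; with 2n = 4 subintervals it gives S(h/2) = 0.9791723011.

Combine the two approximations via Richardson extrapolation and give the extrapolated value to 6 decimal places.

0.978747

With r = 4 the leading error scales as h^4, so the weight is 2^4 = 16.
Numerator 16 × A(h/2) − A(h) = 16 × 0.9791723011 − 0.9855446241 = 14.6812121935
Divide by 2^4 − 1 = 15.
14.6812121935 ÷ 15 = 0.9787474796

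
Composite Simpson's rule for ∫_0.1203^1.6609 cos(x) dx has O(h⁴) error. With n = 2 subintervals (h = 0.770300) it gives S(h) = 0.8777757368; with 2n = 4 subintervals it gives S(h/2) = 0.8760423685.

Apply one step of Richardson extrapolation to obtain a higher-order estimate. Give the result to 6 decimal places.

Method order is 4; weight 2^4 = 16.
16×0.8760423685 − 0.8777757368 = 13.1389021592
R = 13.1389021592/15 = 0.8759268106
Gap between inputs: 1.733e-03; correction applied: −0.0001155579.

0.875927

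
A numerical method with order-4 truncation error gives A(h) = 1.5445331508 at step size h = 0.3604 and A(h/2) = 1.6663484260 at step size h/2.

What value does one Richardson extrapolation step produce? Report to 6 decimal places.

1.674469

Order 4 gives 2^r = 16 and 2^r − 1 = 15.
16 × 1.6663484260 = 26.6615748160; 26.6615748160 − 1.5445331508 = 25.1170416652
Divide by 2^4 − 1 = 15.
Result: 1.6744694443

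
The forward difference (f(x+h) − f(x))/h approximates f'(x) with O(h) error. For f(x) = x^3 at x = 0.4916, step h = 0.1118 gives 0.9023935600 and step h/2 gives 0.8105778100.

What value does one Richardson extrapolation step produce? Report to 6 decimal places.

r = 1: numerator weight 2, denominator 1.
A(h/2) − A(h) = 0.8105778100 − 0.9023935600 = -0.0918157500
Divide by 2^1 − 1 = 1: (-0.0918157500)/1 = -0.0918157500
R = A(h/2) + (A(h/2) − A(h))/1 = 0.8105778100 − 0.0918157500 = 0.7187620600
Correction |R − A(h/2)| = 9.182e-02; gap |A(h/2) − A(h)| = 9.182e-02.

0.718762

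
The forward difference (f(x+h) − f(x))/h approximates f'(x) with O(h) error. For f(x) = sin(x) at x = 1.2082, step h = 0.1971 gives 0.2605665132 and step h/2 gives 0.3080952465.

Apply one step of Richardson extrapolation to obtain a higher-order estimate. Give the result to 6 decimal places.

0.355624

Order 1 gives 2^r = 2 and 2^r − 1 = 1.
2·0.3080952465 − 0.2605665132 = 0.3556239798
Extrapolated: 0.3556239798 / 1 = 0.3556239798
Gap between inputs: 4.753e-02; correction applied: +0.0475287333.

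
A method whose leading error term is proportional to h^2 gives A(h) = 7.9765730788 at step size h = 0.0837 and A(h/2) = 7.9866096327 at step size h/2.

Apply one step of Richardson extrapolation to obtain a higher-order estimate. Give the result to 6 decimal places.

7.989955

With r = 2 the leading error scales as h^2, so the weight is 2^2 = 4.
4*7.9866096327 = 31.9464385308; subtract 7.9765730788 → 23.9698654520
Extrapolated: 23.9698654520 / 3 = 7.9899551507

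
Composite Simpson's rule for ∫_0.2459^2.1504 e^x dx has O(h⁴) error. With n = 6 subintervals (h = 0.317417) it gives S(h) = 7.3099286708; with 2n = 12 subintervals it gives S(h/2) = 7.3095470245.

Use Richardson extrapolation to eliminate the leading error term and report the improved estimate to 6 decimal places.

r = 4: numerator weight 16, denominator 15.
Numerator 16*A(h/2) − A(h) = 16*7.3095470245 − 7.3099286708 = 109.6428237212
Divide by 2^4 − 1 = 15.
Extrapolated: 109.6428237212 / 15 = 7.3095215814
Shift from A(h/2): −0.0000254431.

7.309522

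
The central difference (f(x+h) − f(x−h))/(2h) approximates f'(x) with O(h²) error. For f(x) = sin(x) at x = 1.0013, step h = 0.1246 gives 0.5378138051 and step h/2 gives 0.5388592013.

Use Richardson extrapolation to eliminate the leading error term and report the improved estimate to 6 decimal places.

0.539208

r = 2, so 2^r = 4.
4*0.5388592013 − 0.5378138051 = 1.6176230001
Denominator 4 − 1 = 3.
So the Richardson estimate is 0.5392076667.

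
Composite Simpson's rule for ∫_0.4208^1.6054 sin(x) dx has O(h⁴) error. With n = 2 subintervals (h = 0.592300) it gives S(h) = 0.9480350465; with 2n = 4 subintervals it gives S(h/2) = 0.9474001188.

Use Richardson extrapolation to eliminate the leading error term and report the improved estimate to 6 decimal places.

Leading term ∝ h^4; use weight 16 = 2^4.
Top: 16(0.9474001188) − (0.9480350465) = 14.2103668543
Denominator 16 − 1 = 15.
14.2103668543 ÷ 15 = 0.9473577903

0.947358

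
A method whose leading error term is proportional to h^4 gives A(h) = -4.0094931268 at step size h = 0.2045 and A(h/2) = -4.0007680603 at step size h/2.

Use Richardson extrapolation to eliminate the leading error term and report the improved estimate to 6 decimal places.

Order 4 gives 2^r = 16 and 2^r − 1 = 15.
2^4 × A(h/2) = -64.0122889648; minus A(h) gives -60.0027958380.
Divide by 2^4 − 1 = 15.
(16 × (-4.0007680603) − (-4.0094931268))/(16 − 1) = -4.0001863892

-4.000186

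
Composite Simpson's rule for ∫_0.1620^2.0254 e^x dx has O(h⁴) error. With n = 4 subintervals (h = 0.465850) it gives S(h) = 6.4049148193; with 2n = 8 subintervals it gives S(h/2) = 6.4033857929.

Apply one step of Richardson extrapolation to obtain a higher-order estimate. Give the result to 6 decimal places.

6.403284

With r = 4 the leading error scales as h^4, so the weight is 2^4 = 16.
Top: 16(6.4033857929) − (6.4049148193) = 96.0492578671
96.0492578671 ÷ 15 = 6.4032838578
Correction |R − A(h/2)| = 1.019e-04; gap |A(h/2) − A(h)| = 1.529e-03.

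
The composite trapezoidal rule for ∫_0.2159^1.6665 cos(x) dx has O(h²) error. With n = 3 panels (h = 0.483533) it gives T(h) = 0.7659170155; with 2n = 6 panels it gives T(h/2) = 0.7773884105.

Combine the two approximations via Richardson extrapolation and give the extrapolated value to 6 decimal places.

0.781212

r = 2, so 2^r = 4.
Weighted: 3.1095536420 − 0.7659170155 = 2.3436366265
2.3436366265 ÷ 3 = 0.7812122088
Shift from A(h/2): +0.0038237983.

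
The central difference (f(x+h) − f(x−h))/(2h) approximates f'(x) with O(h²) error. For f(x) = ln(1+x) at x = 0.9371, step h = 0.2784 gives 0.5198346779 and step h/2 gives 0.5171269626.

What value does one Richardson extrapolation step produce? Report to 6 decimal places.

The method has order 2: 2^2 = 4.
A(h/2) − A(h) = 0.5171269626 − 0.5198346779 = -0.0027077153
Correction (A(h/2) − A(h))/(4 − 1) = (-0.0027077153)/3 = -0.0009025718
R = A(h/2) + (A(h/2) − A(h))/3 = 0.5171269626 − 0.0009025718 = 0.5162243908

0.516224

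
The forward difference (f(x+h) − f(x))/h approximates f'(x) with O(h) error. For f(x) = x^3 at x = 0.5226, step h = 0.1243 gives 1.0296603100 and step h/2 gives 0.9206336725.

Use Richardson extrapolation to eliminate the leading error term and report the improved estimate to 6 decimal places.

0.811607

r = 1: numerator weight 2, denominator 1.
Difference of the inputs: 0.9206336725 − 1.0296603100 = -0.1090266375
Correction (A(h/2) − A(h))/(2 − 1) = (-0.1090266375)/1 = -0.1090266375
R = A(h/2) + (A(h/2) − A(h))/1 = 0.9206336725 − 0.1090266375 = 0.8116070350
Shift from A(h/2): −0.1090266375.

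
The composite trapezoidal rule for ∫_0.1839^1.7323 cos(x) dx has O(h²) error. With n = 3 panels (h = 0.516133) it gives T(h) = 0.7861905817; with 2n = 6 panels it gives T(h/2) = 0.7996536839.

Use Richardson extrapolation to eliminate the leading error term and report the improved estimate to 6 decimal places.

r = 2: numerator weight 4, denominator 3.
2^2 × A(h/2) = 3.1986147356; minus A(h) gives 2.4124241539.
Denominator 4 − 1 = 3.
So the Richardson estimate is 0.8041413846.

0.804141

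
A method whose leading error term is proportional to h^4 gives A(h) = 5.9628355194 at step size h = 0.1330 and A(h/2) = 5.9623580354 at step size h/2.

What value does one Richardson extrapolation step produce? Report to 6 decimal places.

5.962326

The method has order 4: 2^4 = 16.
16*5.9623580354 − 5.9628355194 = 89.4348930470
Divide by 2^4 − 1 = 15.
89.4348930470 ÷ 15 = 5.9623262031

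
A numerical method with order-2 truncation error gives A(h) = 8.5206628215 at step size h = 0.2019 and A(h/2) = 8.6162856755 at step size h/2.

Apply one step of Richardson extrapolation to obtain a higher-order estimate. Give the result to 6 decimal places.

The method has order 2: 2^2 = 4.
A(h/2) − A(h) = 8.6162856755 − 8.5206628215 = 0.0956228540
Divide by 2^2 − 1 = 3: 0.0956228540/3 = 0.0318742847
R = A(h/2) + (A(h/2) − A(h))/3 = 8.6162856755 + 0.0318742847 = 8.6481599602

8.648160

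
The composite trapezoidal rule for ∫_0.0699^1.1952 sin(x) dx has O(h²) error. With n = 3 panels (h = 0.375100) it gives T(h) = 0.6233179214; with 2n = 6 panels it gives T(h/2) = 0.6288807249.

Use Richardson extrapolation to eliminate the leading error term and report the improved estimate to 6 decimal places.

With r = 2 the leading error scales as h^2, so the weight is 2^2 = 4.
4 × 0.6288807249 − 0.6233179214 = 1.8922049782
Denominator 4 − 1 = 3.
Result: 0.6307349927

0.630735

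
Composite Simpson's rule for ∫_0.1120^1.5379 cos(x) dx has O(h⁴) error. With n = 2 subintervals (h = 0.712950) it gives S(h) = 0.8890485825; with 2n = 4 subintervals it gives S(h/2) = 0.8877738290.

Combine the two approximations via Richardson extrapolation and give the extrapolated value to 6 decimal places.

0.887689

Order 4 gives 2^r = 16 and 2^r − 1 = 15.
Weighted: 14.2043812640 − 0.8890485825 = 13.3153326815
Divide by 2^4 − 1 = 15.
(16 × 0.8877738290 − 0.8890485825)/(16 − 1) = 0.8876888454
Shift from A(h/2): −0.0000849836.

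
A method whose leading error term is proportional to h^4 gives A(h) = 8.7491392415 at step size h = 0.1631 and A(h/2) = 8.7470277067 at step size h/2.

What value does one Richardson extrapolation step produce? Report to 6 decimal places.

8.746887

Error is O(h^4); halving h shrinks it by 2^4 = 16.
2^4×A(h/2) = 139.9524433072; minus A(h) gives 131.2033040657.
Divide by 2^4 − 1 = 15.
Extrapolated: 131.2033040657 / 15 = 8.7468869377
Gap between inputs: 2.112e-03; correction applied: −0.0001407690.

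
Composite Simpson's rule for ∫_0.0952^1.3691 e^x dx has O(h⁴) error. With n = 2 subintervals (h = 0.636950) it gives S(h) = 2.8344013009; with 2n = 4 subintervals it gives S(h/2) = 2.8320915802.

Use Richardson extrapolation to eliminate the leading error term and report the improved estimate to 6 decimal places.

With r = 4 the leading error scales as h^4, so the weight is 2^4 = 16.
Difference of the inputs: 2.8320915802 − 2.8344013009 = -0.0023097207
Correction (A(h/2) − A(h))/(16 − 1) = (-0.0023097207)/15 = -0.0001539814
R = 2.8320915802 − 0.0001539814 = 2.8319375988
Gap between inputs: 2.310e-03; correction applied: −0.0001539814.

2.831938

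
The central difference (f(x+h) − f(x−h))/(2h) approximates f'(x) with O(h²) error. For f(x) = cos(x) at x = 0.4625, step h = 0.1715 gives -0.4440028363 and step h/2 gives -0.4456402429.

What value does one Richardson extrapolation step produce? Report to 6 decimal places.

-0.446186

The method has order 2: 2^2 = 4.
Numerator 4*A(h/2) − A(h) = 4*(-0.4456402429) − (-0.4440028363) = -1.3385581353
(4*(-0.4456402429) − (-0.4440028363))/(4 − 1) = -0.4461860451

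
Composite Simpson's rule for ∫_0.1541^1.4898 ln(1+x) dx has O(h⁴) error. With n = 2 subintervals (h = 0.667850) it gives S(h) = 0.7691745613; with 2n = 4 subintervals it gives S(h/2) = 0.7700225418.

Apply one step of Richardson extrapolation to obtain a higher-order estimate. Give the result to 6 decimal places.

r = 4, so 2^r = 16.
Numerator 16×A(h/2) − A(h) = 16×0.7700225418 − 0.7691745613 = 11.5511861075
Divide by 2^4 − 1 = 15.
So the Richardson estimate is 0.7700790738.

0.770079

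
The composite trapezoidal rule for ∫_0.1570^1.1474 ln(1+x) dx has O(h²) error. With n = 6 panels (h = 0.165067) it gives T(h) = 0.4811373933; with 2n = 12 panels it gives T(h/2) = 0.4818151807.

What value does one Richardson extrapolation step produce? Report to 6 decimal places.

Error is O(h^2); halving h shrinks it by 2^2 = 4.
2^2·A(h/2) = 1.9272607228; minus A(h) gives 1.4461233295.
(4·0.4818151807 − 0.4811373933)/(4 − 1) = 0.4820411098
Correction |R − A(h/2)| = 2.259e-04; gap |A(h/2) − A(h)| = 6.778e-04.

0.482041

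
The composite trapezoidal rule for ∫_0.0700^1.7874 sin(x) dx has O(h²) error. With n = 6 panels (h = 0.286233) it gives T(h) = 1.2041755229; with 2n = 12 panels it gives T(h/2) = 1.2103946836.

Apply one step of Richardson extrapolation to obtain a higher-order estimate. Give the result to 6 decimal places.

1.212468

r = 2, so 2^r = 4.
Numerator 4*A(h/2) − A(h) = 4*1.2103946836 − 1.2041755229 = 3.6374032115
Extrapolated: 3.6374032115 / 3 = 1.2124677372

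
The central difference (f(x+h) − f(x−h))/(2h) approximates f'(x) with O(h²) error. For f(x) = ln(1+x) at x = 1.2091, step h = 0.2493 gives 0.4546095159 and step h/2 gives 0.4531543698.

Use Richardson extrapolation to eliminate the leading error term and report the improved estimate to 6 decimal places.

The method has order 2: 2^2 = 4.
4×0.4531543698 = 1.8126174792; subtract 0.4546095159 → 1.3580079633
Denominator 4 − 1 = 3.
Result: 0.4526693211

0.452669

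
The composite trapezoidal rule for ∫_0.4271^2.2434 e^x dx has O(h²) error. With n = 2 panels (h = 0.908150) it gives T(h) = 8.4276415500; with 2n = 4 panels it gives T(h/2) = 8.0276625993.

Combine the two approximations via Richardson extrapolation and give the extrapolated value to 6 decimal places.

r = 2: numerator weight 4, denominator 3.
A(h/2) − A(h) = 8.0276625993 − 8.4276415500 = -0.3999789507
Divide by 2^2 − 1 = 3: (-0.3999789507)/3 = -0.1333263169
R = A(h/2) + (A(h/2) − A(h))/3 = 8.0276625993 − 0.1333263169 = 7.8943362824
Shift from A(h/2): −0.1333263169.

7.894336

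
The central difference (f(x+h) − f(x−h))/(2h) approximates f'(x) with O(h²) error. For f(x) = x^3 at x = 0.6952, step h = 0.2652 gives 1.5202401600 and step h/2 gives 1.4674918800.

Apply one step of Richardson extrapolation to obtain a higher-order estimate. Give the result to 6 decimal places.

1.449909

Error is O(h^2); halving h shrinks it by 2^2 = 4.
4 × 1.4674918800 = 5.8699675200; 5.8699675200 − 1.5202401600 = 4.3497273600
Denominator 4 − 1 = 3.
Result: 1.4499091200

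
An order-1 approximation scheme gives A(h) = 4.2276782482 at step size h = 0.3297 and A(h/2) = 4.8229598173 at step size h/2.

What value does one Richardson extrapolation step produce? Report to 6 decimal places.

5.418241

Error is O(h^1); halving h shrinks it by 2^1 = 2.
Numerator 2 × A(h/2) − A(h) = 2 × 4.8229598173 − 4.2276782482 = 5.4182413864
Denominator 2 − 1 = 1.
5.4182413864 ÷ 1 = 5.4182413864
Shift from A(h/2): +0.5952815691.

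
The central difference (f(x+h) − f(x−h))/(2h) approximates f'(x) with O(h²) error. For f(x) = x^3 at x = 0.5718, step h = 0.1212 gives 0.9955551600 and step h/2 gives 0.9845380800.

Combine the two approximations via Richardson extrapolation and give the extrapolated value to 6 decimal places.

With r = 2 the leading error scales as h^2, so the weight is 2^2 = 4.
Top: 4(0.9845380800) − (0.9955551600) = 2.9425971600
Divide by 2^2 − 1 = 3.
2.9425971600 ÷ 3 = 0.9808657200
Gap between inputs: 1.102e-02; correction applied: −0.0036723600.

0.980866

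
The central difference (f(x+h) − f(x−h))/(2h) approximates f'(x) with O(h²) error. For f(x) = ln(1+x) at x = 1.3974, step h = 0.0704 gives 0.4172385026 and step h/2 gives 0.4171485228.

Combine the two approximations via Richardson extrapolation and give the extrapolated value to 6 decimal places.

Error is O(h^2); halving h shrinks it by 2^2 = 4.
Difference of the inputs: 0.4171485228 − 0.4172385026 = -0.0000899798
Divide by 2^2 − 1 = 3: (-0.0000899798)/3 = -0.0000299933
R = A(h/2) + (A(h/2) − A(h))/3 = 0.4171485228 − 0.0000299933 = 0.4171185295
Gap between inputs: 8.998e-05; correction applied: −0.0000299933.

0.417119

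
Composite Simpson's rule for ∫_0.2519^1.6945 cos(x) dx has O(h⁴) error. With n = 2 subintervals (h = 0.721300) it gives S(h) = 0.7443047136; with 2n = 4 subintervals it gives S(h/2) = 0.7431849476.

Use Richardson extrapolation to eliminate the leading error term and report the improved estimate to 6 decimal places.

0.743110

The method has order 4: 2^4 = 16.
16*0.7431849476 = 11.8909591616; subtract 0.7443047136 → 11.1466544480
R = 11.1466544480/15 = 0.7431102965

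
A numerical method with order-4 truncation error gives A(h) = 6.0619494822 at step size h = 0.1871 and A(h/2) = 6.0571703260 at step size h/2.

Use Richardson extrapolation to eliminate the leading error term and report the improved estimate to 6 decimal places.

6.056852

Error is O(h^4); halving h shrinks it by 2^4 = 16.
Numerator 16 × A(h/2) − A(h) = 16 × 6.0571703260 − 6.0619494822 = 90.8527757338
R = 90.8527757338/15 = 6.0568517156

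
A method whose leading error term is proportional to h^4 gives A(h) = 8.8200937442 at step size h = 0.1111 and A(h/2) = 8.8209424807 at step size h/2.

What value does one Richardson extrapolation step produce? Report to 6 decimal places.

8.820999

The method has order 4: 2^4 = 16.
Difference of the inputs: 8.8209424807 − 8.8200937442 = 0.0008487365
Divide by 2^4 − 1 = 15: 0.0008487365/15 = 0.0000565824
R = 8.8209424807 + 0.0000565824 = 8.8209990631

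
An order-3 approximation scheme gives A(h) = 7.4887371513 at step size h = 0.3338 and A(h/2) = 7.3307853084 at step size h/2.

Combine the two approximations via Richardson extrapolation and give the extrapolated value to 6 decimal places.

7.308221

r = 3: numerator weight 8, denominator 7.
Top: 8(7.3307853084) − (7.4887371513) = 51.1575453159
Extrapolated: 51.1575453159 / 7 = 7.3082207594
Shift from A(h/2): −0.0225645490.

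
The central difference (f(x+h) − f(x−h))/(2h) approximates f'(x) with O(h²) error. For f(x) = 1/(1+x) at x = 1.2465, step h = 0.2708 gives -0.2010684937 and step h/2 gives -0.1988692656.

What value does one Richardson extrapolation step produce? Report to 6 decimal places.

-0.198136

The method has order 2: 2^2 = 4.
Difference of the inputs: -0.1988692656 − (-0.2010684937) = 0.0021992281
Correction (A(h/2) − A(h))/(4 − 1) = 0.0021992281/3 = 0.0007330760
R = A(h/2) + (A(h/2) − A(h))/3 = -0.1988692656 + 0.0007330760 = -0.1981361896
Gap between inputs: 2.199e-03; correction applied: +0.0007330760.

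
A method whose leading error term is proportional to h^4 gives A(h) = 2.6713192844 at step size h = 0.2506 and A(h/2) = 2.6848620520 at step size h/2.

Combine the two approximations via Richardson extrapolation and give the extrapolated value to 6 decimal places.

Leading term ∝ h^4; use weight 16 = 2^4.
16*2.6848620520 = 42.9577928320; subtract 2.6713192844 → 40.2864735476
R = 40.2864735476/15 = 2.6857649032
Correction |R − A(h/2)| = 9.029e-04; gap |A(h/2) − A(h)| = 1.354e-02.

2.685765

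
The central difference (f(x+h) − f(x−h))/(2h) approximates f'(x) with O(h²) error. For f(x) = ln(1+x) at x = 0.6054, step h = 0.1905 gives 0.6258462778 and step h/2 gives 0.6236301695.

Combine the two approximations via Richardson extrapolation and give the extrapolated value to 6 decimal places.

0.622891

Order 2 gives 2^r = 4 and 2^r − 1 = 3.
Top: 4(0.6236301695) − (0.6258462778) = 1.8686744002
Divide by 2^2 − 1 = 3.
Result: 0.6228914667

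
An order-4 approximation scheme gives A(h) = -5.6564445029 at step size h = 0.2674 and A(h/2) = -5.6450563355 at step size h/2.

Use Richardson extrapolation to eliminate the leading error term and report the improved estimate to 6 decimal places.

-5.644297

r = 4, so 2^r = 16.
16·(-5.6450563355) = -90.3209013680; (-90.3209013680) − (-5.6564445029) = -84.6644568651
R = (-84.6644568651)/15 = -5.6442971243
Shift from A(h/2): +0.0007592112.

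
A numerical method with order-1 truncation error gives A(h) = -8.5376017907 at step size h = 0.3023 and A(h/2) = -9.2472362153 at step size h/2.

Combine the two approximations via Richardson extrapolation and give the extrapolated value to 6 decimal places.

-9.956871

Error is O(h^1); halving h shrinks it by 2^1 = 2.
2×(-9.2472362153) = -18.4944724306; (-18.4944724306) − (-8.5376017907) = -9.9568706399
Extrapolated: (-9.9568706399) / 1 = -9.9568706399
Correction |R − A(h/2)| = 7.096e-01; gap |A(h/2) − A(h)| = 7.096e-01.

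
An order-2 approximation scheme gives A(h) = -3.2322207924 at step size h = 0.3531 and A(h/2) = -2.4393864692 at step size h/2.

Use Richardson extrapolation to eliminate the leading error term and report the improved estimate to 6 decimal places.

r = 2: numerator weight 4, denominator 3.
Top: 4(-2.4393864692) − (-3.2322207924) = -6.5253250844
Divide by 2^2 − 1 = 3.
So the Richardson estimate is -2.1751083615.
Correction |R − A(h/2)| = 2.643e-01; gap |A(h/2) − A(h)| = 7.928e-01.

-2.175108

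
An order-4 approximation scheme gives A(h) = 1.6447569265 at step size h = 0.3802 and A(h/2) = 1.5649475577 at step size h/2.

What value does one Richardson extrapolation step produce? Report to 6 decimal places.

Leading term ∝ h^4; use weight 16 = 2^4.
16·1.5649475577 − 1.6447569265 = 23.3944039967
Divide by 2^4 − 1 = 15.
(16·1.5649475577 − 1.6447569265)/(16 − 1) = 1.5596269331
Gap between inputs: 7.981e-02; correction applied: −0.0053206246.

1.559627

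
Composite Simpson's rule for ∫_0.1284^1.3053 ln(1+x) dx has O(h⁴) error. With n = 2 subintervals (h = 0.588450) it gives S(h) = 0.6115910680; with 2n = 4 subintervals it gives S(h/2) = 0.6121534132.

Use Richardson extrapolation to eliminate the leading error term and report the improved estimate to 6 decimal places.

0.612191

r = 4: numerator weight 16, denominator 15.
Weighted: 9.7944546112 − 0.6115910680 = 9.1828635432
Denominator 16 − 1 = 15.
So the Richardson estimate is 0.6121909029.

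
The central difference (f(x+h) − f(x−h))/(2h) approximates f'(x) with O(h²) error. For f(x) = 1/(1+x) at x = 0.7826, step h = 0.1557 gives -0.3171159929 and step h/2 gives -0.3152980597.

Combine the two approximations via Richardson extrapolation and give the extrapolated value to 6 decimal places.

r = 2: numerator weight 4, denominator 3.
Weighted: (-1.2611922388) − (-0.3171159929) = -0.9440762459
Divide by 2^2 − 1 = 3.
(-0.9440762459) ÷ 3 = -0.3146920820

-0.314692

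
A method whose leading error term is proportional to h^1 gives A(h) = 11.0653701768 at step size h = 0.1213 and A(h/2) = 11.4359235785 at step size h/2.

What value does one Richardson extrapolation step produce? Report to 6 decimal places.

With r = 1 the leading error scales as h^1, so the weight is 2^1 = 2.
Weighted: 22.8718471570 − 11.0653701768 = 11.8064769802
(2*11.4359235785 − 11.0653701768)/(2 − 1) = 11.8064769802

11.806477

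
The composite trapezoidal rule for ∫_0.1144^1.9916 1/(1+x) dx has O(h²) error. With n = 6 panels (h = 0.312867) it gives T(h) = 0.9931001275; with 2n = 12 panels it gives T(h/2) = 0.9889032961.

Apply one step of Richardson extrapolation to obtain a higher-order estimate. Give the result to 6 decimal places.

0.987504

Order 2 gives 2^r = 4 and 2^r − 1 = 3.
4 × 0.9889032961 − 0.9931001275 = 2.9625130569
Denominator 4 − 1 = 3.
So the Richardson estimate is 0.9875043523.
Gap between inputs: 4.197e-03; correction applied: −0.0013989438.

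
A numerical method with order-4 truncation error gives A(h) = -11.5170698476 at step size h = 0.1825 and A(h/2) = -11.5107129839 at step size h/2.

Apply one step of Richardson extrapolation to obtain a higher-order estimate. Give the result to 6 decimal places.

Order 4 gives 2^r = 16 and 2^r − 1 = 15.
Difference of the inputs: -11.5107129839 − (-11.5170698476) = 0.0063568637
Divide by 2^4 − 1 = 15: 0.0063568637/15 = 0.0004237909
R = A(h/2) + (A(h/2) − A(h))/15 = -11.5107129839 + 0.0004237909 = -11.5102891930

-11.510289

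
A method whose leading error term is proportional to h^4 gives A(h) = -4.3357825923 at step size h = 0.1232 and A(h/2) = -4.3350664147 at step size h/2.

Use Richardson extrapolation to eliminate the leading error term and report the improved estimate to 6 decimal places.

Order 4 gives 2^r = 16 and 2^r − 1 = 15.
16 × (-4.3350664147) − (-4.3357825923) = -65.0252800429
Denominator 16 − 1 = 15.
Extrapolated: (-65.0252800429) / 15 = -4.3350186695

-4.335019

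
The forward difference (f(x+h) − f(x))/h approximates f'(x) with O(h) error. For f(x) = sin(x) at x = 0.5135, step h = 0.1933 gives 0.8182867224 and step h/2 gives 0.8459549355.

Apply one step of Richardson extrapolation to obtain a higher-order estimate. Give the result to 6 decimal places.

0.873623

Leading term ∝ h^1; use weight 2 = 2^1.
Top: 2(0.8459549355) − (0.8182867224) = 0.8736231486
Denominator 2 − 1 = 1.
Result: 0.8736231486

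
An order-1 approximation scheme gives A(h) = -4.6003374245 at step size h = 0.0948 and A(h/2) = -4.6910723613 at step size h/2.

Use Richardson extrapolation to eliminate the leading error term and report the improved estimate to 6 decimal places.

Error is O(h^1); halving h shrinks it by 2^1 = 2.
Top: 2(-4.6910723613) − (-4.6003374245) = -4.7818072981
Denominator 2 − 1 = 1.
(-4.7818072981) ÷ 1 = -4.7818072981
Gap between inputs: 9.073e-02; correction applied: −0.0907349368.

-4.781807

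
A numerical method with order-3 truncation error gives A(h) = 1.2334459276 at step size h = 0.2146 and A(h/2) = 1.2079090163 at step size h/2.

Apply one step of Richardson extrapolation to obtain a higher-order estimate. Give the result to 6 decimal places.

1.204261

Error is O(h^3); halving h shrinks it by 2^3 = 8.
Weighted: 9.6632721304 − 1.2334459276 = 8.4298262028
(8*1.2079090163 − 1.2334459276)/(8 − 1) = 1.2042608861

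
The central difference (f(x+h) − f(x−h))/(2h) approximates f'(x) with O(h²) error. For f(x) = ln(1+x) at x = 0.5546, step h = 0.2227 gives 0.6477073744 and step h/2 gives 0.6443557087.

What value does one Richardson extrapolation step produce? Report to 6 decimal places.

r = 2, so 2^r = 4.
2^2·A(h/2) = 2.5774228348; minus A(h) gives 1.9297154604.
R = 1.9297154604/3 = 0.6432384868
Gap between inputs: 3.352e-03; correction applied: −0.0011172219.

0.643238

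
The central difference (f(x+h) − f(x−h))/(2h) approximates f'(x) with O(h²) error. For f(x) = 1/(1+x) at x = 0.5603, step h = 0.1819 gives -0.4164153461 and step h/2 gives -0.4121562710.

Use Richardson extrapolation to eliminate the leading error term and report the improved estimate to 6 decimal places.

The method has order 2: 2^2 = 4.
Difference of the inputs: -0.4121562710 − (-0.4164153461) = 0.0042590751
Divide by 2^2 − 1 = 3: 0.0042590751/3 = 0.0014196917
R = A(h/2) + (A(h/2) − A(h))/3 = -0.4121562710 + 0.0014196917 = -0.4107365793

-0.410737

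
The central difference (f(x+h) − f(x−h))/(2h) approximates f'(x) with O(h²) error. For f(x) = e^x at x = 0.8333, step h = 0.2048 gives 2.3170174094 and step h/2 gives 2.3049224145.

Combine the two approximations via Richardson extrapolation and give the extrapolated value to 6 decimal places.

2.300891

Error is O(h^2); halving h shrinks it by 2^2 = 4.
Weighted: 9.2196896580 − 2.3170174094 = 6.9026722486
Divide by 2^2 − 1 = 3.
R = 6.9026722486/3 = 2.3008907495
Shift from A(h/2): −0.0040316650.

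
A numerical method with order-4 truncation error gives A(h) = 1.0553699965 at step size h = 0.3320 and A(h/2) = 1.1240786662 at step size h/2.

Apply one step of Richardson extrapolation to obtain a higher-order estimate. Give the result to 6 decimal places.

Order 4 gives 2^r = 16 and 2^r − 1 = 15.
16*1.1240786662 − 1.0553699965 = 16.9298886627
Divide by 2^4 − 1 = 15.
R = 16.9298886627/15 = 1.1286592442
Gap between inputs: 6.871e-02; correction applied: +0.0045805780.

1.128659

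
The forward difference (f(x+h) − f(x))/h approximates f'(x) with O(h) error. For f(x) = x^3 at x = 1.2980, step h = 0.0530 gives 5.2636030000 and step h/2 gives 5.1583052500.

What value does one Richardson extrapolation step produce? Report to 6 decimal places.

5.053007

The method has order 1: 2^1 = 2.
2×5.1583052500 = 10.3166105000; subtract 5.2636030000 → 5.0530075000
R = 5.0530075000/1 = 5.0530075000
Shift from A(h/2): −0.1052977500.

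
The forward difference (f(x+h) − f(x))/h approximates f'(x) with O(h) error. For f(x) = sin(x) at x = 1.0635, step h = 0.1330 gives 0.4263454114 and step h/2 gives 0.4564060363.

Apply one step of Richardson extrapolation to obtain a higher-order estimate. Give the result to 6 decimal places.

With r = 1 the leading error scales as h^1, so the weight is 2^1 = 2.
Difference of the inputs: 0.4564060363 − 0.4263454114 = 0.0300606249
Divide by 2^1 − 1 = 1: 0.0300606249/1 = 0.0300606249
R = 0.4564060363 + 0.0300606249 = 0.4864666612
Gap between inputs: 3.006e-02; correction applied: +0.0300606249.

0.486467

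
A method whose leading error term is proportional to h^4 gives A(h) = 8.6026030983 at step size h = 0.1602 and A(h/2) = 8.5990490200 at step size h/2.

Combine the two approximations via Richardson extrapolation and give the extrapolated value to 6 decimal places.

8.598812

Leading term ∝ h^4; use weight 16 = 2^4.
2^4·A(h/2) = 137.5847843200; minus A(h) gives 128.9821812217.
Divide by 2^4 − 1 = 15.
R = 128.9821812217/15 = 8.5988120814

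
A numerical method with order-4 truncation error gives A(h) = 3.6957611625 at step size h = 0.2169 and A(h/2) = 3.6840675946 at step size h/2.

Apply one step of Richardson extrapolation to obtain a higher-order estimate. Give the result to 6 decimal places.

Order 4 gives 2^r = 16 and 2^r − 1 = 15.
16·3.6840675946 = 58.9450815136; subtract 3.6957611625 → 55.2493203511
Denominator 16 − 1 = 15.
Extrapolated: 55.2493203511 / 15 = 3.6832880234

3.683288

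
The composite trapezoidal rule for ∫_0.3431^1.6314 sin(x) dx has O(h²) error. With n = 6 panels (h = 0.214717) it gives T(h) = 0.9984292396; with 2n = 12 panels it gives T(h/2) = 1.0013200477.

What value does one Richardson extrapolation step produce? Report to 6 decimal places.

1.002284

Error is O(h^2); halving h shrinks it by 2^2 = 4.
4*1.0013200477 − 0.9984292396 = 3.0068509512
Denominator 4 − 1 = 3.
Extrapolated: 3.0068509512 / 3 = 1.0022836504
Gap between inputs: 2.891e-03; correction applied: +0.0009636027.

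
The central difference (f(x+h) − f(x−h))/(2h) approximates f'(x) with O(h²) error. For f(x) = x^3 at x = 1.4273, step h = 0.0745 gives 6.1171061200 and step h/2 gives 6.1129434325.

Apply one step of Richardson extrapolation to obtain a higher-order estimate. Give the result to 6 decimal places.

6.111556

Method order is 2; weight 2^2 = 4.
A(h/2) − A(h) = 6.1129434325 − 6.1171061200 = -0.0041626875
Correction (A(h/2) − A(h))/(4 − 1) = (-0.0041626875)/3 = -0.0013875625
R = 6.1129434325 − 0.0013875625 = 6.1115558700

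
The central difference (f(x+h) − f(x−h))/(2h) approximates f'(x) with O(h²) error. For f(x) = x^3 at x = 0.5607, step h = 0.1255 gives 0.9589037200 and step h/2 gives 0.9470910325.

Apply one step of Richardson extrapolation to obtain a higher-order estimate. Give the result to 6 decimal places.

With r = 2 the leading error scales as h^2, so the weight is 2^2 = 4.
4·0.9470910325 = 3.7883641300; subtract 0.9589037200 → 2.8294604100
Extrapolated: 2.8294604100 / 3 = 0.9431534700
Shift from A(h/2): −0.0039375625.

0.943153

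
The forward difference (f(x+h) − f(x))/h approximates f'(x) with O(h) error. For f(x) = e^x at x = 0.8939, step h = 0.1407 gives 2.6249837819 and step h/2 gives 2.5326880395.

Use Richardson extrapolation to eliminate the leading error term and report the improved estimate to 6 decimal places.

Order 1 gives 2^r = 2 and 2^r − 1 = 1.
2^1 × A(h/2) = 5.0653760790; minus A(h) gives 2.4403922971.
Denominator 2 − 1 = 1.
So the Richardson estimate is 2.4403922971.
Correction |R − A(h/2)| = 9.230e-02; gap |A(h/2) − A(h)| = 9.230e-02.

2.440392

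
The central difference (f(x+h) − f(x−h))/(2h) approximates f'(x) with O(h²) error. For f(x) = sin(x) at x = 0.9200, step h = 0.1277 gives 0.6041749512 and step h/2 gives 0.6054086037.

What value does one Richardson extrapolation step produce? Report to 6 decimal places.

Method order is 2; weight 2^2 = 4.
Top: 4(0.6054086037) − (0.6041749512) = 1.8174594636
Denominator 4 − 1 = 3.
R = 1.8174594636/3 = 0.6058198212

0.605820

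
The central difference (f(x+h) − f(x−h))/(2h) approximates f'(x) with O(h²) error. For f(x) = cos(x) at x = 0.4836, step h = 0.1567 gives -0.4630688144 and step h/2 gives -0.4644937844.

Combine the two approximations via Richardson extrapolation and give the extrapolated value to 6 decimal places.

Method order is 2; weight 2^2 = 4.
Top: 4(-0.4644937844) − (-0.4630688144) = -1.3949063232
Divide by 2^2 − 1 = 3.
R = (-1.3949063232)/3 = -0.4649687744

-0.464969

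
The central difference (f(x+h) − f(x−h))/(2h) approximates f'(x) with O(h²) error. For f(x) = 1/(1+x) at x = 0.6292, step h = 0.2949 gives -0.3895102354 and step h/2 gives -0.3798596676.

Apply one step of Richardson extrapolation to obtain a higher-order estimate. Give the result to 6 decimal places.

Order 2 gives 2^r = 4 and 2^r − 1 = 3.
Difference of the inputs: -0.3798596676 − (-0.3895102354) = 0.0096505678
Divide by 2^2 − 1 = 3: 0.0096505678/3 = 0.0032168559
R = -0.3798596676 + 0.0032168559 = -0.3766428117
Shift from A(h/2): +0.0032168559.

-0.376643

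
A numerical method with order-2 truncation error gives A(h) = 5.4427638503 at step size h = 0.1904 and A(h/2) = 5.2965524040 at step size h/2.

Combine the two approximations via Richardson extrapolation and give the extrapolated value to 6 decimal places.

Leading term ∝ h^2; use weight 4 = 2^2.
Difference of the inputs: 5.2965524040 − 5.4427638503 = -0.1462114463
Divide by 2^2 − 1 = 3: (-0.1462114463)/3 = -0.0487371488
R = 5.2965524040 − 0.0487371488 = 5.2478152552
Gap between inputs: 1.462e-01; correction applied: −0.0487371488.

5.247815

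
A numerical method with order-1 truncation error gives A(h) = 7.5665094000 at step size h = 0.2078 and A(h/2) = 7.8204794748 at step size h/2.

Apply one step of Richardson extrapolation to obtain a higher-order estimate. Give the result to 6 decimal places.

8.074450

Error is O(h^1); halving h shrinks it by 2^1 = 2.
2·7.8204794748 = 15.6409589496; 15.6409589496 − 7.5665094000 = 8.0744495496
Extrapolated: 8.0744495496 / 1 = 8.0744495496
Correction |R − A(h/2)| = 2.540e-01; gap |A(h/2) − A(h)| = 2.540e-01.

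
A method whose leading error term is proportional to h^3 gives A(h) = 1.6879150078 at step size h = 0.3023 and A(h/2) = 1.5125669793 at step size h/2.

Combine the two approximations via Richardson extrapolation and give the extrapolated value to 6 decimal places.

1.487517

r = 3: numerator weight 8, denominator 7.
Weighted: 12.1005358344 − 1.6879150078 = 10.4126208266
R = 10.4126208266/7 = 1.4875172609
Correction |R − A(h/2)| = 2.505e-02; gap |A(h/2) − A(h)| = 1.753e-01.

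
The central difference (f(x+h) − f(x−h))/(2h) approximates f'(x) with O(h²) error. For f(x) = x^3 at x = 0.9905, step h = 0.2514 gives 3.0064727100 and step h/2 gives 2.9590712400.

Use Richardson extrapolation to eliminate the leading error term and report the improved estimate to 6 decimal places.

2.943271

Leading term ∝ h^2; use weight 4 = 2^2.
Weighted: 11.8362849600 − 3.0064727100 = 8.8298122500
Divide by 2^2 − 1 = 3.
Result: 2.9432707500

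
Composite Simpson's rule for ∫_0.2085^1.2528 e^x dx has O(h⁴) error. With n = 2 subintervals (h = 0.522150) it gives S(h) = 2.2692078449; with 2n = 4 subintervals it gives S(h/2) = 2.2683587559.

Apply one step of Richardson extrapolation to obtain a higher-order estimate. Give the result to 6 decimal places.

2.268302

Error is O(h^4); halving h shrinks it by 2^4 = 16.
16×2.2683587559 − 2.2692078449 = 34.0245322495
Denominator 16 − 1 = 15.
Extrapolated: 34.0245322495 / 15 = 2.2683021500
Correction |R − A(h/2)| = 5.661e-05; gap |A(h/2) − A(h)| = 8.491e-04.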